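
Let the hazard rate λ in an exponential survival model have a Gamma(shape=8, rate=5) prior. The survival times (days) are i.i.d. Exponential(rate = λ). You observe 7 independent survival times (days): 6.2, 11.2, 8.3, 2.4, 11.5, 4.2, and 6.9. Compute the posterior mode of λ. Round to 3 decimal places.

λ̂_MAP = 0.251

The Exponential(rate=λ) likelihood is ∝ λ^n e^(−λΣtᵢ). Here n = 7 and Σtᵢ = 6.2 + 11.2 + 8.3 + 2.4 + 11.5 + 4.2 + 6.9 = 50.7.
Posterior ∝ λ^7e^(−5λ) · λ^7e^(−50.7λ) = λ^14e^(−55.7λ), i.e. Gamma(15, 55.7).
Mode = (a−1)/b = 14/55.7 ≈ 0.251.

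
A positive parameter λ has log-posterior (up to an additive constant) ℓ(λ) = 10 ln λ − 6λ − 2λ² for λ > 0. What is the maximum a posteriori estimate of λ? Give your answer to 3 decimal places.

ℓ'(λ) = 10/λ − 6 − 4λ. Setting this to zero and multiplying by λ: 4λ² + 6λ − 10 = 0.
λ = (−6 + √(6² + 4·4·10)) / (2·4) = (−6 + √196) / 8 = (−6 + 14)/8 = 1.
ℓ''(λ) = −10/λ² − 4 < 0, confirming a maximum.

λ̂_MAP = 1.000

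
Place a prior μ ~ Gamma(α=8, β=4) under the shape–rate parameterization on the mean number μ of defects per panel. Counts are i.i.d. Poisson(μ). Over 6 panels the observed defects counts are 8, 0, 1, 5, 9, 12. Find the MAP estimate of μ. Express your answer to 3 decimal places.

μ̂_MAP = 4.200

Σxᵢ = 8+0+1+5+9+12 = 35, with n = 6.
Posterior ∝ μ^7e^(−4μ) · μ^35e^(−6μ) = μ^42e^(−10μ), i.e. Gamma(shape=43, rate=10).
The mode of a Gamma(a, b) with a ≥ 1 (shape–rate) is (a−1)/b = 42/10 ≈ 4.200.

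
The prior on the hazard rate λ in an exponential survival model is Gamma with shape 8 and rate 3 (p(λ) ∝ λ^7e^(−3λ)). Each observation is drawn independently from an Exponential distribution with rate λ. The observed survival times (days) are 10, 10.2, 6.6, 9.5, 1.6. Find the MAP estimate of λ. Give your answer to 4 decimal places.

λ̂_MAP = 0.2934

The Exponential(rate=λ) likelihood is ∝ λ^n e^(−λΣtᵢ). Here n = 5 and Σtᵢ = 10 + 10.2 + 6.6 + 9.5 + 1.6 = 37.9.
Posterior ∝ λ^7e^(−3λ) · λ^5e^(−37.9λ) = λ^12e^(−40.9λ), i.e. Gamma(13, 40.9).
Mode = (a−1)/b = 12/40.9 ≈ 0.2934.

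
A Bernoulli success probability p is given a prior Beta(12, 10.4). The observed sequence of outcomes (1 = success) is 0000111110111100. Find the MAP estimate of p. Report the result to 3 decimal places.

Prior: Beta(12, 10.4).
Data: 9 successes in 16 trials (from the sequence). The binomial likelihood contributes p^9(1−p)^7, so the posterior is Beta(12+9, 10.4+7) = Beta(21, 17.4).
For Beta(a, b) with a, b > 1 the mode is (a−1)/(a+b−2) = 20/36.4 ≈ 0.549.

p̂_MAP = 0.549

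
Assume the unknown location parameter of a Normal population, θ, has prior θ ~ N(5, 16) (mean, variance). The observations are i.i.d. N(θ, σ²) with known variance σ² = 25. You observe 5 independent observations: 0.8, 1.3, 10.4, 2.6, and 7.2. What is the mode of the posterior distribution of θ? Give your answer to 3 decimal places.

θ̂_MAP = 4.589

n = 5; x̄ = (0.8 + 1.3 + 10.4 + 2.6 + 7.2)/5 = 22.3/5 = 4.46.
For a Normal prior and Normal likelihood with known variance, the posterior is Normal; its mode equals its mean, the precision-weighted average.
Prior precision 1/σ₀² = 1/16 = 0.0625; data precision n/σ² = 5/25 = 0.2.
θ̂ = (0.0625·5 + 0.2·4.46) / (0.0625 + 0.2) = 1.2045/0.2625 = 803/175 ≈ 4.589.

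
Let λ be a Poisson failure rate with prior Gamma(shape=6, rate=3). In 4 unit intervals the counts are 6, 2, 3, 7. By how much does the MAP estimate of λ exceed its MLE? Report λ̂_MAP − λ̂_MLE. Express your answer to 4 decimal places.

Σxᵢ = 18. Posterior is Gamma(24, 7); MAP = (24−1)/7 = 23/7 ≈ 3.28571.
MLE = x̄ = 18/4 ≈ 4.50000.
Difference = 23/7 − 18/4 = -17/14 ≈ -1.2143.

MAP − MLE = -1.2143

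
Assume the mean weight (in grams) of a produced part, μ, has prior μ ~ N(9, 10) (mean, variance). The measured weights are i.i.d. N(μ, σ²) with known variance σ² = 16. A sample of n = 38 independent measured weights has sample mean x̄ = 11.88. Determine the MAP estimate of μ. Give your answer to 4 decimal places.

μ̂_MAP = 11.7636

n = 38, x̄ = 11.88.
For a Normal prior and Normal likelihood with known variance, the posterior is Normal; its mode equals its mean, the precision-weighted average.
Prior precision 1/σ₀² = 1/10 = 0.1; data precision n/σ² = 38/16 = 2.375.
μ̂ = (0.1·9 + 2.375·11.88) / (0.1 + 2.375) = 29.115/2.475 = 647/55 ≈ 11.7636.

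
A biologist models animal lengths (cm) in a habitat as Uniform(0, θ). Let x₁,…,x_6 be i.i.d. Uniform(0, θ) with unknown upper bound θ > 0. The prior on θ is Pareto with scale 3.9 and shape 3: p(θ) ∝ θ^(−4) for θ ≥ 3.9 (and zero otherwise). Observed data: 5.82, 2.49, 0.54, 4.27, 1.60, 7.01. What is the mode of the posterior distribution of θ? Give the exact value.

θ̂_MAP = 7.01

The Uniform(0, θ) likelihood is θ^(−n) for θ ≥ max(xᵢ), zero otherwise. Here max(xᵢ) = 7.01.
Posterior ∝ θ^(−4) · θ^(−6) = θ^(−10) on θ ≥ max(3.9, 7.01) = 7.01.
This density is strictly decreasing in θ, so the posterior mode lies at the lower boundary of the support.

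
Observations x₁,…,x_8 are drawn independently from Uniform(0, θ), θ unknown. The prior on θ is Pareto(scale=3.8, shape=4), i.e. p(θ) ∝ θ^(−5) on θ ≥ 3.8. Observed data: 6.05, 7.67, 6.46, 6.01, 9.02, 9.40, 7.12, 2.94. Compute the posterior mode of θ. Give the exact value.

θ̂_MAP = 9.40

The Uniform(0, θ) likelihood is θ^(−n) for θ ≥ max(xᵢ), zero otherwise. Here max(xᵢ) = 9.40.
Posterior ∝ θ^(−5) · θ^(−8) = θ^(−13) on θ ≥ max(3.8, 9.40) = 9.40.
This density is strictly decreasing in θ, so the posterior mode lies at the lower boundary of the support.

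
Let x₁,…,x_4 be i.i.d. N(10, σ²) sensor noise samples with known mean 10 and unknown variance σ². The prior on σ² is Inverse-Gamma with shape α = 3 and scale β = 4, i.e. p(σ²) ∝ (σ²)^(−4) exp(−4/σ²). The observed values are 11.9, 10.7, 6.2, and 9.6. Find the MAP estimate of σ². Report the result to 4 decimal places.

σ̂²_MAP = 2.2250

Sum of squared deviations about the known mean: SS = (11.9−10)² + (10.7−10)² + (6.2−10)² + (9.6−10)² = 18.7.
The Normal likelihood contributes (σ²)^(−n/2) exp(−SS/(2σ²)), so the posterior is Inverse-Gamma(α + n/2, β + SS/2) = Inverse-Gamma(5, 13.35).
The mode of Inverse-Gamma(a, b) is b/(a+1) = 13.35/6 ≈ 2.2250.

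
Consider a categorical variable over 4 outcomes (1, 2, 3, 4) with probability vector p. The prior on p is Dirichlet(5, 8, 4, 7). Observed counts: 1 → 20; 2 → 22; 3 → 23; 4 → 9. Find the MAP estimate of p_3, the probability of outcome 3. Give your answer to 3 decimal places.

The posterior is Dirichlet(αᵢ + nᵢ) = Dirichlet(25, 30, 27, 16).
For a Dirichlet(a₁,…,a_K) with all aᵢ > 1, the mode has j-th component (aⱼ − 1)/(Σaᵢ − K).
Here Σaᵢ = 98 and K = 4, so p_3 = (27 − 1)/(98 − 4) = 26/94 ≈ 0.277.

MAP estimate: 0.277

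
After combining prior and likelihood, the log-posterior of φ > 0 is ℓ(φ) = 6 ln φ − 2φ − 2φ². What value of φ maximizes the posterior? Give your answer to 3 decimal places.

φ̂_MAP = 1.000

ℓ'(φ) = 6/φ − 2 − 4φ. Setting this to zero and multiplying by φ: 4φ² + 2φ − 6 = 0.
φ = (−2 + √(2² + 4·4·6)) / (2·4) = (−2 + √100) / 8 = (−2 + 10)/8 = 1.
ℓ''(φ) = −6/φ² − 4 < 0, confirming a maximum.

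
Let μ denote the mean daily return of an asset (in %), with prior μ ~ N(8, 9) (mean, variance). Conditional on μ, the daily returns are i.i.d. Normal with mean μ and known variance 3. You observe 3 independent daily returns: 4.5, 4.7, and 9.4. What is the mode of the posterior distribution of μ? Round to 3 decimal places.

n = 3; x̄ = (4.5 + 4.7 + 9.4)/3 = 18.6/3 = 6.2.
For a Normal prior and Normal likelihood with known variance, the posterior is Normal; its mode equals its mean, the precision-weighted average.
Prior precision 1/σ₀² = 1/9; data precision n/σ² = 3/3 = 1.
μ̂ = ((1/9)·8 + 1·6.2) / (1/9 + 1) = (319/45)/(10/9) = 6.380.

μ̂_MAP = 6.380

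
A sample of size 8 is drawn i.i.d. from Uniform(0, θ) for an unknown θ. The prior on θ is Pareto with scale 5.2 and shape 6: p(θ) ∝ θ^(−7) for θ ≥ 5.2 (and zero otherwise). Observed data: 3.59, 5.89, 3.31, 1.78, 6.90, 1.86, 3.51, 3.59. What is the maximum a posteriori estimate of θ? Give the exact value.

The Uniform(0, θ) likelihood is θ^(−n) for θ ≥ max(xᵢ), zero otherwise. Here max(xᵢ) = 6.90.
Posterior ∝ θ^(−7) · θ^(−8) = θ^(−15) on θ ≥ max(5.2, 6.90) = 6.90.
This density is strictly decreasing in θ, so the posterior mode lies at the lower boundary of the support.

θ̂_MAP = 6.90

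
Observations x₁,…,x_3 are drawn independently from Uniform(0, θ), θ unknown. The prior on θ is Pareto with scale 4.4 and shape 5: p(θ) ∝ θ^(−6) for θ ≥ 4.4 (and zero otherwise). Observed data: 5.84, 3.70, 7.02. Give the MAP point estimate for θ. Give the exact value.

The Uniform(0, θ) likelihood is θ^(−n) for θ ≥ max(xᵢ), zero otherwise. Here max(xᵢ) = 7.02.
Posterior ∝ θ^(−6) · θ^(−3) = θ^(−9) on θ ≥ max(4.4, 7.02) = 7.02.
This density is strictly decreasing in θ, so the posterior mode lies at the lower boundary of the support.

θ̂_MAP = 7.02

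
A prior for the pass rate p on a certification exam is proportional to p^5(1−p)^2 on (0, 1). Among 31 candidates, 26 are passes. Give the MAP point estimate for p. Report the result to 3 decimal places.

The prior density ∝ p^5(1−p)^2 is the kernel of Beta(6, 3).
Data: 26 successes in 31 trials. The binomial likelihood contributes p^26(1−p)^5, so the posterior is Beta(6+26, 3+5) = Beta(32, 8).
For Beta(a, b) with a, b > 1 the mode is (a−1)/(a+b−2) = 31/38 ≈ 0.816.

p̂_MAP = 0.816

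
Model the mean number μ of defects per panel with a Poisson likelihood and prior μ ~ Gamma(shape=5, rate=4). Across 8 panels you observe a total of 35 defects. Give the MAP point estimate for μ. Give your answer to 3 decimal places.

μ̂_MAP = 3.250

Σxᵢ = 35, n = 8.
Posterior ∝ μ^4e^(−4μ) · μ^35e^(−8μ) = μ^39e^(−12μ), i.e. Gamma(shape=40, rate=12).
The mode of a Gamma(a, b) with a ≥ 1 (shape–rate) is (a−1)/b = 39/12 ≈ 3.250.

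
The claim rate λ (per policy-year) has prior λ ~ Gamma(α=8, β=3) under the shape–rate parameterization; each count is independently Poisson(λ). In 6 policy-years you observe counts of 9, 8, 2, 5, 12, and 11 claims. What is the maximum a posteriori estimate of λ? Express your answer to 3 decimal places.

Σxᵢ = 9+8+2+5+12+11 = 47, with n = 6.
Posterior ∝ λ^7e^(−3λ) · λ^47e^(−6λ) = λ^54e^(−9λ), i.e. Gamma(shape=55, rate=9).
The mode of a Gamma(a, b) with a ≥ 1 (shape–rate) is (a−1)/b = 54/9 ≈ 6.000.

λ̂_MAP = 6.000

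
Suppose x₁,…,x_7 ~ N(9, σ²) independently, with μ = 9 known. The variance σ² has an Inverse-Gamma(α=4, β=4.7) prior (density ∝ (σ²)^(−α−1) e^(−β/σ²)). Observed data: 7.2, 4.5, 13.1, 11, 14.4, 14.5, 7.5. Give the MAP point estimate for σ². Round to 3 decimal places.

Sum of squared deviations about the known mean: SS = (7.2−9)² + (4.5−9)² + (13.1−9)² + (11−9)² + (14.4−9)² + (14.5−9)² + (7.5−9)² = 105.96.
The Normal likelihood contributes (σ²)^(−n/2) exp(−SS/(2σ²)), so the posterior is Inverse-Gamma(α + n/2, β + SS/2) = Inverse-Gamma(7.5, 57.68).
The mode of Inverse-Gamma(a, b) is b/(a+1) = 57.68/8.5 ≈ 6.786.

σ̂²_MAP = 6.786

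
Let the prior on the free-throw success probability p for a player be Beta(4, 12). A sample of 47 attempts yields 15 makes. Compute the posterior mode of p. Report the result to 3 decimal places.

p̂_MAP = 0.295

Prior: Beta(4, 12).
Data: 15 successes in 47 trials. The binomial likelihood contributes p^15(1−p)^32, so the posterior is Beta(4+15, 12+32) = Beta(19, 44).
For Beta(a, b) with a, b > 1 the mode is (a−1)/(a+b−2) = 18/61 ≈ 0.295.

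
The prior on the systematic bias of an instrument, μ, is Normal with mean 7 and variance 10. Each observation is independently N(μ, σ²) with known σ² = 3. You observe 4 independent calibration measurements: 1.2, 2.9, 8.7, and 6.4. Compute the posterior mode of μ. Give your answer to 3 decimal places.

μ̂_MAP = 4.953

n = 4; x̄ = (1.2 + 2.9 + 8.7 + 6.4)/4 = 19.2/4 = 4.8.
For a Normal prior and Normal likelihood with known variance, the posterior is Normal; its mode equals its mean, the precision-weighted average.
Prior precision 1/σ₀² = 1/10 = 0.1; data precision n/σ² = 4/3.
μ̂ = (0.1·7 + (4/3)·4.8) / (0.1 + 4/3) = 7.1/(43/30) = 213/43 ≈ 4.953.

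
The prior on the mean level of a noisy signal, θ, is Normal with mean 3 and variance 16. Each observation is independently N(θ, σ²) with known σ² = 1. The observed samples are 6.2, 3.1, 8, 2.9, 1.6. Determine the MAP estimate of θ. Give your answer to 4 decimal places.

n = 5; x̄ = (6.2 + 3.1 + 8 + 2.9 + 1.6)/5 = 21.8/5 = 4.36.
For a Normal prior and Normal likelihood with known variance, the posterior is Normal; its mode equals its mean, the precision-weighted average.
Prior precision 1/σ₀² = 1/16 = 0.0625; data precision n/σ² = 5/1 = 5.
θ̂ = (0.0625·3 + 5·4.36) / (0.0625 + 5) = 21.9875/5.0625 = 1759/405 ≈ 4.3432.

θ̂_MAP = 4.3432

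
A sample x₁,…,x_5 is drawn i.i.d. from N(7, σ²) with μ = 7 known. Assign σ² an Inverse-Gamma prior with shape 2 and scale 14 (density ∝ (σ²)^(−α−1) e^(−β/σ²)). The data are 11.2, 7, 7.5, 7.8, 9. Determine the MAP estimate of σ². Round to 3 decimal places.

σ̂²_MAP = 4.594

Sum of squared deviations about the known mean: SS = (11.2−7)² + (7−7)² + (7.5−7)² + (7.8−7)² + (9−7)² = 22.53.
The Normal likelihood contributes (σ²)^(−n/2) exp(−SS/(2σ²)), so the posterior is Inverse-Gamma(α + n/2, β + SS/2) = Inverse-Gamma(4.5, 25.265).
The mode of Inverse-Gamma(a, b) is b/(a+1) = 25.265/5.5 ≈ 4.594.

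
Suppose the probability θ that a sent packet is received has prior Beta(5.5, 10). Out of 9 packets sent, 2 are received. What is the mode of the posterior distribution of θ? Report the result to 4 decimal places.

Prior: Beta(5.5, 10).
Data: 2 successes in 9 trials. The binomial likelihood contributes θ^2(1−θ)^7, so the posterior is Beta(5.5+2, 10+7) = Beta(7.5, 17).
For Beta(a, b) with a, b > 1 the mode is (a−1)/(a+b−2) = 6.5/22.5 ≈ 0.2889.

θ̂_MAP = 0.2889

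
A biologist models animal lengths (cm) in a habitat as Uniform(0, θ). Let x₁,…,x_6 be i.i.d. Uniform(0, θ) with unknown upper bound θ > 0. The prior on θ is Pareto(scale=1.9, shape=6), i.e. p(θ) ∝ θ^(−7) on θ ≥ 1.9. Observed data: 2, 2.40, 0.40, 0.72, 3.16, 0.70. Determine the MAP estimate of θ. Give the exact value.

θ̂_MAP = 3.16

The Uniform(0, θ) likelihood is θ^(−n) for θ ≥ max(xᵢ), zero otherwise. Here max(xᵢ) = 3.16.
Posterior ∝ θ^(−7) · θ^(−6) = θ^(−13) on θ ≥ max(1.9, 3.16) = 3.16.
This density is strictly decreasing in θ, so the posterior mode lies at the lower boundary of the support.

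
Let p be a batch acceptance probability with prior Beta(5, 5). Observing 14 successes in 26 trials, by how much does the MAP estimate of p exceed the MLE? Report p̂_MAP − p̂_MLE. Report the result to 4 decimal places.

Posterior is Beta(19, 17); MAP = (19−1)/(36−2) = 18/34 ≈ 0.52941.
MLE ignores the prior: p̂_MLE = k/n = 14/26 ≈ 0.53846.
Difference = 18/34 − 14/26 = -2/221 ≈ -0.0090.

MAP − MLE = -0.0090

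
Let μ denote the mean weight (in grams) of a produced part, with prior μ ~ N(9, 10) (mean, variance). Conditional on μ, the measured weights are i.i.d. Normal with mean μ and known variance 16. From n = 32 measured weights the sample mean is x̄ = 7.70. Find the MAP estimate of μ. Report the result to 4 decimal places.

μ̂_MAP = 7.7619

n = 32, x̄ = 7.70.
For a Normal prior and Normal likelihood with known variance, the posterior is Normal; its mode equals its mean, the precision-weighted average.
Prior precision 1/σ₀² = 1/10 = 0.1; data precision n/σ² = 32/16 = 2.
μ̂ = (0.1·9 + 2·7.7) / (0.1 + 2) = 16.3/2.1 = 163/21 ≈ 7.7619.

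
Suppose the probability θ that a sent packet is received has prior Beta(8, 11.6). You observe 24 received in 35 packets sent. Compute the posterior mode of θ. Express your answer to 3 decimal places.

θ̂_MAP = 0.589

Prior: Beta(8, 11.6).
Data: 24 successes in 35 trials. The binomial likelihood contributes θ^24(1−θ)^11, so the posterior is Beta(8+24, 11.6+11) = Beta(32, 22.6).
For Beta(a, b) with a, b > 1 the mode is (a−1)/(a+b−2) = 31/52.6 ≈ 0.589.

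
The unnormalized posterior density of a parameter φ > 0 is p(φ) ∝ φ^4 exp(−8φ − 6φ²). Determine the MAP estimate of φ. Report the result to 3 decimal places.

ℓ'(φ) = 4/φ − 8 − 12φ. Setting this to zero and multiplying by φ: 12φ² + 8φ − 4 = 0.
φ = (−8 + √(8² + 4·12·4)) / (2·12) = (−8 + √256) / 24 = (−8 + 16)/24 = 1/3.
ℓ''(φ) = −4/φ² − 12 < 0, confirming a maximum.

φ̂_MAP = 0.333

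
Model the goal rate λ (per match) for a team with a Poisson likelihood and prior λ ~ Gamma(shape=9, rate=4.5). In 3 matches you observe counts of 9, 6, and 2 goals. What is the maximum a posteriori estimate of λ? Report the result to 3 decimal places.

Σxᵢ = 9+6+2 = 17, with n = 3.
Posterior ∝ λ^8e^(−4.5λ) · λ^17e^(−3λ) = λ^25e^(−7.5λ), i.e. Gamma(shape=26, rate=7.5).
The mode of a Gamma(a, b) with a ≥ 1 (shape–rate) is (a−1)/b = 25/7.5 ≈ 3.333.

λ̂_MAP = 3.333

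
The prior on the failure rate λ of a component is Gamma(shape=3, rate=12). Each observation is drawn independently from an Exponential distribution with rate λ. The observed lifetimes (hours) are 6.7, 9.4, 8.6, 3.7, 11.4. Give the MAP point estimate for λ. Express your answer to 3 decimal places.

The Exponential(rate=λ) likelihood is ∝ λ^n e^(−λΣtᵢ). Here n = 5 and Σtᵢ = 6.7 + 9.4 + 8.6 + 3.7 + 11.4 = 39.8.
Posterior ∝ λ^2e^(−12λ) · λ^5e^(−39.8λ) = λ^7e^(−51.8λ), i.e. Gamma(8, 51.8).
Mode = (a−1)/b = 7/51.8 ≈ 0.135.

λ̂_MAP = 0.135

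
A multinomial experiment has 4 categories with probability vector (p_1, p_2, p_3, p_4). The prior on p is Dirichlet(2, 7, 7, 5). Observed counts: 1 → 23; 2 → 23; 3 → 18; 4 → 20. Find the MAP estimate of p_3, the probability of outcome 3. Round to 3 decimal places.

MAP estimate: 0.238

The posterior is Dirichlet(αᵢ + nᵢ) = Dirichlet(25, 30, 25, 25).
For a Dirichlet(a₁,…,a_K) with all aᵢ > 1, the mode has j-th component (aⱼ − 1)/(Σaᵢ − K).
Here Σaᵢ = 105 and K = 4, so p_3 = (25 − 1)/(105 − 4) = 24/101 ≈ 0.238.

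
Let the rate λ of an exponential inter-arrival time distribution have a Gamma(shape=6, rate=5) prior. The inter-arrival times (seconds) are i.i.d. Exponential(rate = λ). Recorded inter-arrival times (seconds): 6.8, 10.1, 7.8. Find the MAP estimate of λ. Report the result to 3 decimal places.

The Exponential(rate=λ) likelihood is ∝ λ^n e^(−λΣtᵢ). Here n = 3 and Σtᵢ = 6.8 + 10.1 + 7.8 = 24.7.
Posterior ∝ λ^5e^(−5λ) · λ^3e^(−24.7λ) = λ^8e^(−29.7λ), i.e. Gamma(9, 29.7).
Mode = (a−1)/b = 8/29.7 ≈ 0.269.

λ̂_MAP = 0.269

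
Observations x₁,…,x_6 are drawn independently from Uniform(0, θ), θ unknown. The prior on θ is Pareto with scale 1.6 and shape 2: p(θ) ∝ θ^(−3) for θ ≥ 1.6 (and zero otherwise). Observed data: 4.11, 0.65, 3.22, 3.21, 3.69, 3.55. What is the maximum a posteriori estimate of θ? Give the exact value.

θ̂_MAP = 4.11

The Uniform(0, θ) likelihood is θ^(−n) for θ ≥ max(xᵢ), zero otherwise. Here max(xᵢ) = 4.11.
Posterior ∝ θ^(−3) · θ^(−6) = θ^(−9) on θ ≥ max(1.6, 4.11) = 4.11.
This density is strictly decreasing in θ, so the posterior mode lies at the lower boundary of the support.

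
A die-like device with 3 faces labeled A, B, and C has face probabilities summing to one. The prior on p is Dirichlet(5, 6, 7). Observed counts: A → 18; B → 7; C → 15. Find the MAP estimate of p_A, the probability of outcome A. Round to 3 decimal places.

The posterior is Dirichlet(αᵢ + nᵢ) = Dirichlet(23, 13, 22).
For a Dirichlet(a₁,…,a_K) with all aᵢ > 1, the mode has j-th component (aⱼ − 1)/(Σaᵢ − K).
Here Σaᵢ = 58 and K = 3, so p_A = (23 − 1)/(58 − 3) = 22/55 ≈ 0.400.

MAP estimate of p_A = 0.400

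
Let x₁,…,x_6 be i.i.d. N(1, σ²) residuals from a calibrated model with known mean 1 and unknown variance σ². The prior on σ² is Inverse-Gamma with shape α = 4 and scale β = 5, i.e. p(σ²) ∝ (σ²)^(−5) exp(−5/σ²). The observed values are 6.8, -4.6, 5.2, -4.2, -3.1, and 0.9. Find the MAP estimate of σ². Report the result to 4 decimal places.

σ̂²_MAP = 8.5313

Sum of squared deviations about the known mean: SS = (6.8−1)² + (-4.6−1)² + (5.2−1)² + (-4.2−1)² + (-3.1−1)² + (0.9−1)² = 126.5.
The Normal likelihood contributes (σ²)^(−n/2) exp(−SS/(2σ²)), so the posterior is Inverse-Gamma(α + n/2, β + SS/2) = Inverse-Gamma(7, 68.25).
The mode of Inverse-Gamma(a, b) is b/(a+1) = 68.25/8 ≈ 8.5313.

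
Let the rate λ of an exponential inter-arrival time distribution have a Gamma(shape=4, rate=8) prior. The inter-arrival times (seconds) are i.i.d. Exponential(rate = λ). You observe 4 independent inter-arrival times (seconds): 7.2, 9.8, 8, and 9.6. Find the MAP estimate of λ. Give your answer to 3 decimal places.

The Exponential(rate=λ) likelihood is ∝ λ^n e^(−λΣtᵢ). Here n = 4 and Σtᵢ = 7.2 + 9.8 + 8 + 9.6 = 34.6.
Posterior ∝ λ^3e^(−8λ) · λ^4e^(−34.6λ) = λ^7e^(−42.6λ), i.e. Gamma(8, 42.6).
Mode = (a−1)/b = 7/42.6 ≈ 0.164.

λ̂_MAP = 0.164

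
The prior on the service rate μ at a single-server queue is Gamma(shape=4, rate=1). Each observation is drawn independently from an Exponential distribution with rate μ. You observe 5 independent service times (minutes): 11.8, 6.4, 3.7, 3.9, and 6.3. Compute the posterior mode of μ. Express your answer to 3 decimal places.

The Exponential(rate=μ) likelihood is ∝ μ^n e^(−μΣtᵢ). Here n = 5 and Σtᵢ = 11.8 + 6.4 + 3.7 + 3.9 + 6.3 = 32.1.
Posterior ∝ μ^3e^(−1μ) · μ^5e^(−32.1μ) = μ^8e^(−33.1μ), i.e. Gamma(9, 33.1).
Mode = (a−1)/b = 8/33.1 ≈ 0.242.

μ̂_MAP = 0.242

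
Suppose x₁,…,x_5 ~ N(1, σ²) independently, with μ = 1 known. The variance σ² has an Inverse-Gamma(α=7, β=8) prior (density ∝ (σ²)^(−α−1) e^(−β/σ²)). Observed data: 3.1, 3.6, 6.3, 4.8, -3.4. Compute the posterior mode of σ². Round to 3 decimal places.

Sum of squared deviations about the known mean: SS = (3.1−1)² + (3.6−1)² + (6.3−1)² + (4.8−1)² + (-3.4−1)² = 73.06.
The Normal likelihood contributes (σ²)^(−n/2) exp(−SS/(2σ²)), so the posterior is Inverse-Gamma(α + n/2, β + SS/2) = Inverse-Gamma(9.5, 44.53).
The mode of Inverse-Gamma(a, b) is b/(a+1) = 44.53/10.5 ≈ 4.241.

σ̂²_MAP = 4.241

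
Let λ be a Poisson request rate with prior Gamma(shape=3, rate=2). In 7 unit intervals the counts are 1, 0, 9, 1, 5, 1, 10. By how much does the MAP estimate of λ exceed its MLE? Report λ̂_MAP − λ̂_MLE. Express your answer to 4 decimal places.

Σxᵢ = 27. Posterior is Gamma(30, 9); MAP = (30−1)/9 = 29/9 ≈ 3.22222.
MLE = x̄ = 27/7 ≈ 3.85714.
Difference = 29/9 − 27/7 = -40/63 ≈ -0.6349.

MAP − MLE = -0.6349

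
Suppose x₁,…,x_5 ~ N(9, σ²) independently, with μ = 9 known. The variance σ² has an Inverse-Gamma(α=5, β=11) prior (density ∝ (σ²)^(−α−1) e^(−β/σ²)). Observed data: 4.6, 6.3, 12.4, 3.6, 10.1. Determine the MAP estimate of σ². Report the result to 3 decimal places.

σ̂²_MAP = 5.328

Sum of squared deviations about the known mean: SS = (4.6−9)² + (6.3−9)² + (12.4−9)² + (3.6−9)² + (10.1−9)² = 68.58.
The Normal likelihood contributes (σ²)^(−n/2) exp(−SS/(2σ²)), so the posterior is Inverse-Gamma(α + n/2, β + SS/2) = Inverse-Gamma(7.5, 45.29).
The mode of Inverse-Gamma(a, b) is b/(a+1) = 45.29/8.5 ≈ 5.328.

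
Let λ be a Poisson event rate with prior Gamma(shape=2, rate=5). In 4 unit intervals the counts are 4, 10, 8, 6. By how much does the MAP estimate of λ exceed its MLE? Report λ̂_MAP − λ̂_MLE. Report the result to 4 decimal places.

MAP − MLE = -3.7778

Σxᵢ = 28. Posterior is Gamma(30, 9); MAP = (30−1)/9 = 29/9 ≈ 3.22222.
MLE = x̄ = 28/4 ≈ 7.00000.
Difference = 29/9 − 28/4 = -34/9 ≈ -3.7778.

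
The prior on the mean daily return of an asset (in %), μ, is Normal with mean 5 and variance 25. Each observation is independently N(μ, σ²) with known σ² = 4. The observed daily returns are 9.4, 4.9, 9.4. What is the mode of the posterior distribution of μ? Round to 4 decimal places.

μ̂_MAP = 7.7532

n = 3; x̄ = (9.4 + 4.9 + 9.4)/3 = 23.7/3 = 7.9.
For a Normal prior and Normal likelihood with known variance, the posterior is Normal; its mode equals its mean, the precision-weighted average.
Prior precision 1/σ₀² = 1/25 = 0.04; data precision n/σ² = 3/4 = 0.75.
μ̂ = (0.04·5 + 0.75·7.9) / (0.04 + 0.75) = 6.125/0.79 = 1225/158 ≈ 7.7532.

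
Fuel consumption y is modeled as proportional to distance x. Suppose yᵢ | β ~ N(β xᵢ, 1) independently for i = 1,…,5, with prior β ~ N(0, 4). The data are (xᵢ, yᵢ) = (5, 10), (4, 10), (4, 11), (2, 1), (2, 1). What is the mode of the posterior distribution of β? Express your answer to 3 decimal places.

log p(β | y) = −Σ(yᵢ − βxᵢ)²/(2·1) − β²/(2·4) + const.
Setting the derivative to zero: Σxᵢ(yᵢ − βxᵢ)/1 − β/4 = 0, so β = Σxᵢyᵢ / (Σxᵢ² + σ²/τ²).
Σxᵢyᵢ = 5·10 + 4·10 + 4·11 + 2·1 + 2·1 = 138; Σxᵢ² = 65; σ²/τ² = 0.25.
β̂_MAP = 138 / (65 + 0.25) = 138/65.25 ≈ 2.115.

β̂_MAP = 2.115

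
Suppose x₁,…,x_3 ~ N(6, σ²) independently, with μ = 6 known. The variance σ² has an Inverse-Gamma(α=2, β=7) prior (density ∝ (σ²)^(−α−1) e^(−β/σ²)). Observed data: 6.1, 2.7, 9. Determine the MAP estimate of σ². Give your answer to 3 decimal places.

Sum of squared deviations about the known mean: SS = (6.1−6)² + (2.7−6)² + (9−6)² = 19.9.
The Normal likelihood contributes (σ²)^(−n/2) exp(−SS/(2σ²)), so the posterior is Inverse-Gamma(α + n/2, β + SS/2) = Inverse-Gamma(3.5, 16.95).
The mode of Inverse-Gamma(a, b) is b/(a+1) = 16.95/4.5 ≈ 3.767.

σ̂²_MAP = 3.767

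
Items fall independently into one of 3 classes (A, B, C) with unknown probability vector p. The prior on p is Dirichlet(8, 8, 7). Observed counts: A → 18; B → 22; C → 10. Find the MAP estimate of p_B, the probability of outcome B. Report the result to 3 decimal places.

The posterior is Dirichlet(αᵢ + nᵢ) = Dirichlet(26, 30, 17).
For a Dirichlet(a₁,…,a_K) with all aᵢ > 1, the mode has j-th component (aⱼ − 1)/(Σaᵢ − K).
Here Σaᵢ = 73 and K = 3, so p_B = (30 − 1)/(73 − 3) = 29/70 ≈ 0.414.

MAP estimate of p_B = 0.414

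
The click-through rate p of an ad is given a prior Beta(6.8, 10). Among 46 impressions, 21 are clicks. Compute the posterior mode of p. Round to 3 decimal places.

Prior: Beta(6.8, 10).
Data: 21 successes in 46 trials. The binomial likelihood contributes p^21(1−p)^25, so the posterior is Beta(6.8+21, 10+25) = Beta(27.8, 35).
For Beta(a, b) with a, b > 1 the mode is (a−1)/(a+b−2) = 26.8/60.8 ≈ 0.441.

p̂_MAP = 0.441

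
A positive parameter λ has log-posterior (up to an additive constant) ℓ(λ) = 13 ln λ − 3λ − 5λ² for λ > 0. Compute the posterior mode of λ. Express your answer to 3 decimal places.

ℓ'(λ) = 13/λ − 3 − 10λ. Setting this to zero and multiplying by λ: 10λ² + 3λ − 13 = 0.
λ = (−3 + √(3² + 4·10·13)) / (2·10) = (−3 + √529) / 20 = (−3 + 23)/20 = 1.
ℓ''(λ) = −13/λ² − 10 < 0, confirming a maximum.

λ̂_MAP = 1.000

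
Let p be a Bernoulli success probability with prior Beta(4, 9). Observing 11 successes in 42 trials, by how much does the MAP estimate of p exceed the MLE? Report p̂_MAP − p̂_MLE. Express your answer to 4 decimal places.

MAP − MLE = 0.0022

Posterior is Beta(15, 40); MAP = (15−1)/(55−2) = 14/53 ≈ 0.26415.
MLE ignores the prior: p̂_MLE = k/n = 11/42 ≈ 0.26190.
Difference = 14/53 − 11/42 = 5/2226 ≈ 0.0022.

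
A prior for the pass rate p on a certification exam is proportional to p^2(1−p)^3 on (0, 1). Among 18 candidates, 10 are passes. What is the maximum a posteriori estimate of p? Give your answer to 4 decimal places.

p̂_MAP = 0.5217

The prior density ∝ p^2(1−p)^3 is the kernel of Beta(3, 4).
Data: 10 successes in 18 trials. The binomial likelihood contributes p^10(1−p)^8, so the posterior is Beta(3+10, 4+8) = Beta(13, 12).
For Beta(a, b) with a, b > 1 the mode is (a−1)/(a+b−2) = 12/23 ≈ 0.5217.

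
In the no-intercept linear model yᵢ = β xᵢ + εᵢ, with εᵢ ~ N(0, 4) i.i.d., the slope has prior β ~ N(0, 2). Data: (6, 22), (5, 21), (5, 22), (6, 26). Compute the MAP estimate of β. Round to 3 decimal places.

β̂_MAP = 4.056

log p(β | y) = −Σ(yᵢ − βxᵢ)²/(2·4) − β²/(2·2) + const.
Setting the derivative to zero: Σxᵢ(yᵢ − βxᵢ)/4 − β/2 = 0, so β = Σxᵢyᵢ / (Σxᵢ² + σ²/τ²).
Σxᵢyᵢ = 6·22 + 5·21 + 5·22 + 6·26 = 503; Σxᵢ² = 122; σ²/τ² = 2.
β̂_MAP = 503 / (122 + 2) = 503/124 ≈ 4.056.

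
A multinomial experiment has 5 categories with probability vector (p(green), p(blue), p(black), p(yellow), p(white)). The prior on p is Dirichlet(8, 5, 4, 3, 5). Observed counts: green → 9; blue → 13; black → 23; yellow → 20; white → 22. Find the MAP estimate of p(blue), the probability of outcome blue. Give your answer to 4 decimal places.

MAP estimate of p(blue) = 0.1589

The posterior is Dirichlet(αᵢ + nᵢ) = Dirichlet(17, 18, 27, 23, 27).
For a Dirichlet(a₁,…,a_K) with all aᵢ > 1, the mode has j-th component (aⱼ − 1)/(Σaᵢ − K).
Here Σaᵢ = 112 and K = 5, so p(blue) = (18 − 1)/(112 − 5) = 17/107 ≈ 0.1589.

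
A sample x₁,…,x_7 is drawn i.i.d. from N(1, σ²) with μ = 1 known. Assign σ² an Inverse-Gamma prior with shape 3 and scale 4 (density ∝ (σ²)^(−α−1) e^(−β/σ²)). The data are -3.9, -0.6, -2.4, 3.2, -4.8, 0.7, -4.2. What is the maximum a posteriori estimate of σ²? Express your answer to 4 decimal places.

σ̂²_MAP = 7.4493

Sum of squared deviations about the known mean: SS = (-3.9−1)² + (-0.6−1)² + (-2.4−1)² + (3.2−1)² + (-4.8−1)² + (0.7−1)² + (-4.2−1)² = 103.74.
The Normal likelihood contributes (σ²)^(−n/2) exp(−SS/(2σ²)), so the posterior is Inverse-Gamma(α + n/2, β + SS/2) = Inverse-Gamma(6.5, 55.87).
The mode of Inverse-Gamma(a, b) is b/(a+1) = 55.87/7.5 ≈ 7.4493.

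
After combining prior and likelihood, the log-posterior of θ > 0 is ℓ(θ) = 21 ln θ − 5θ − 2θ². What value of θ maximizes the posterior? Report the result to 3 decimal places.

ℓ'(θ) = 21/θ − 5 − 4θ. Setting this to zero and multiplying by θ: 4θ² + 5θ − 21 = 0.
θ = (−5 + √(5² + 4·4·21)) / (2·4) = (−5 + √361) / 8 = (−5 + 19)/8 = 7/4.
ℓ''(θ) = −21/θ² − 4 < 0, confirming a maximum.

θ̂_MAP = 1.750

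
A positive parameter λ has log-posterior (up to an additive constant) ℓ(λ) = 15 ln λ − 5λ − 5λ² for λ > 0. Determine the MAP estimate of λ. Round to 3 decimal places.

ℓ'(λ) = 15/λ − 5 − 10λ. Setting this to zero and multiplying by λ: 10λ² + 5λ − 15 = 0.
λ = (−5 + √(5² + 4·10·15)) / (2·10) = (−5 + √625) / 20 = (−5 + 25)/20 = 1.
ℓ''(λ) = −15/λ² − 10 < 0, confirming a maximum.

λ̂_MAP = 1.000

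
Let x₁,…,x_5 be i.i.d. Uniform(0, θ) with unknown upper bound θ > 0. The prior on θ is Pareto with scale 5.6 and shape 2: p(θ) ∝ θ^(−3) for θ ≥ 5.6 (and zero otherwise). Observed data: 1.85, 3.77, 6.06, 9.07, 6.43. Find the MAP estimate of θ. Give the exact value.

The Uniform(0, θ) likelihood is θ^(−n) for θ ≥ max(xᵢ), zero otherwise. Here max(xᵢ) = 9.07.
Posterior ∝ θ^(−3) · θ^(−5) = θ^(−8) on θ ≥ max(5.6, 9.07) = 9.07.
This density is strictly decreasing in θ, so the posterior mode lies at the lower boundary of the support.

θ̂_MAP = 9.07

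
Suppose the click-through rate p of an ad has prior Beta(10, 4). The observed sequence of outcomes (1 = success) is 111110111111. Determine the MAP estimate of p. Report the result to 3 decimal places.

p̂_MAP = 0.833

Prior: Beta(10, 4).
Data: 11 successes in 12 trials (from the sequence). The binomial likelihood contributes p^11(1−p)^1, so the posterior is Beta(10+11, 4+1) = Beta(21, 5).
For Beta(a, b) with a, b > 1 the mode is (a−1)/(a+b−2) = 20/24 ≈ 0.833.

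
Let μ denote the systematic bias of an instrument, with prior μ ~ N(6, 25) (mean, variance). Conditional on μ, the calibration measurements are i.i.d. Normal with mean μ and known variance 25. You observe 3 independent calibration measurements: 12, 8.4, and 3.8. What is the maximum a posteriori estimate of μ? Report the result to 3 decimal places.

μ̂_MAP = 7.550

n = 3; x̄ = (12 + 8.4 + 3.8)/3 = 24.2/3 = 121/15 ≈ 8.0667.
For a Normal prior and Normal likelihood with known variance, the posterior is Normal; its mode equals its mean, the precision-weighted average.
Prior precision 1/σ₀² = 1/25 = 0.04; data precision n/σ² = 3/25 = 0.12.
μ̂ = (0.04·6 + 0.12·(121/15)) / (0.04 + 0.12) = 1.208/0.16 = 7.550.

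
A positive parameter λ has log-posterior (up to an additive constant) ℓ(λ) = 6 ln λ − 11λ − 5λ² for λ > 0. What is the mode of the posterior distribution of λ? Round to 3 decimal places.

ℓ'(λ) = 6/λ − 11 − 10λ. Setting this to zero and multiplying by λ: 10λ² + 11λ − 6 = 0.
λ = (−11 + √(11² + 4·10·6)) / (2·10) = (−11 + √361) / 20 = (−11 + 19)/20 = 2/5.
ℓ''(λ) = −6/λ² − 10 < 0, confirming a maximum.

λ̂_MAP = 0.400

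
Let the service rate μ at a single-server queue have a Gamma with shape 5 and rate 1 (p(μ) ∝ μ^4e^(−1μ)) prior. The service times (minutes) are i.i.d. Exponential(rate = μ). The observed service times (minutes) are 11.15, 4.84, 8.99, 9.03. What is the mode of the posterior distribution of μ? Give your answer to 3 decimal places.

The Exponential(rate=μ) likelihood is ∝ μ^n e^(−μΣtᵢ). Here n = 4 and Σtᵢ = 11.15 + 4.84 + 8.99 + 9.03 = 34.01.
Posterior ∝ μ^4e^(−1μ) · μ^4e^(−34.01μ) = μ^8e^(−35.01μ), i.e. Gamma(9, 35.01).
Mode = (a−1)/b = 8/35.01 ≈ 0.229.

μ̂_MAP = 0.229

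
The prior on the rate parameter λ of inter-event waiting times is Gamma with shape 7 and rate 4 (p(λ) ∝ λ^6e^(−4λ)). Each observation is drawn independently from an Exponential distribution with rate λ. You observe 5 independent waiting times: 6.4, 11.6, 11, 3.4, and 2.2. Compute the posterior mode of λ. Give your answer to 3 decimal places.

λ̂_MAP = 0.285

The Exponential(rate=λ) likelihood is ∝ λ^n e^(−λΣtᵢ). Here n = 5 and Σtᵢ = 6.4 + 11.6 + 11 + 3.4 + 2.2 = 34.6.
Posterior ∝ λ^6e^(−4λ) · λ^5e^(−34.6λ) = λ^11e^(−38.6λ), i.e. Gamma(12, 38.6).
Mode = (a−1)/b = 11/38.6 ≈ 0.285.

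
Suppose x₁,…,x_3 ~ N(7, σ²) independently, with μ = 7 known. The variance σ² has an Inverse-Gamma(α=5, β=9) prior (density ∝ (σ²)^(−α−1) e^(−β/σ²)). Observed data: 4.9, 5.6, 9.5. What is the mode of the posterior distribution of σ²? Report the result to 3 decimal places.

σ̂²_MAP = 2.041

Sum of squared deviations about the known mean: SS = (4.9−7)² + (5.6−7)² + (9.5−7)² = 12.62.
The Normal likelihood contributes (σ²)^(−n/2) exp(−SS/(2σ²)), so the posterior is Inverse-Gamma(α + n/2, β + SS/2) = Inverse-Gamma(6.5, 15.31).
The mode of Inverse-Gamma(a, b) is b/(a+1) = 15.31/7.5 ≈ 2.041.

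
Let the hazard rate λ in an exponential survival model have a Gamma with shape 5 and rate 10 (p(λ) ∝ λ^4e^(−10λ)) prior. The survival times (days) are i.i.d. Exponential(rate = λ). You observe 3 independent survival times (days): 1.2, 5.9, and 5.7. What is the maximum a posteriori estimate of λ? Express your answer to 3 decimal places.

The Exponential(rate=λ) likelihood is ∝ λ^n e^(−λΣtᵢ). Here n = 3 and Σtᵢ = 1.2 + 5.9 + 5.7 = 12.8.
Posterior ∝ λ^4e^(−10λ) · λ^3e^(−12.8λ) = λ^7e^(−22.8λ), i.e. Gamma(8, 22.8).
Mode = (a−1)/b = 7/22.8 ≈ 0.307.

λ̂_MAP = 0.307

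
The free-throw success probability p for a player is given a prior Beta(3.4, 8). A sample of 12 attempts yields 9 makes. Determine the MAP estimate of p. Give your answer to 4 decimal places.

p̂_MAP = 0.5327

Prior: Beta(3.4, 8).
Data: 9 successes in 12 trials. The binomial likelihood contributes p^9(1−p)^3, so the posterior is Beta(3.4+9, 8+3) = Beta(12.4, 11).
For Beta(a, b) with a, b > 1 the mode is (a−1)/(a+b−2) = 11.4/21.4 ≈ 0.5327.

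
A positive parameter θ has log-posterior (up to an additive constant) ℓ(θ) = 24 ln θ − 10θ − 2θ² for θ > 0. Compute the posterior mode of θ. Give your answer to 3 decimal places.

θ̂_MAP = 1.500

ℓ'(θ) = 24/θ − 10 − 4θ. Setting this to zero and multiplying by θ: 4θ² + 10θ − 24 = 0.
θ = (−10 + √(10² + 4·4·24)) / (2·4) = (−10 + √484) / 8 = (−10 + 22)/8 = 3/2.
ℓ''(θ) = −24/θ² − 4 < 0, confirming a maximum.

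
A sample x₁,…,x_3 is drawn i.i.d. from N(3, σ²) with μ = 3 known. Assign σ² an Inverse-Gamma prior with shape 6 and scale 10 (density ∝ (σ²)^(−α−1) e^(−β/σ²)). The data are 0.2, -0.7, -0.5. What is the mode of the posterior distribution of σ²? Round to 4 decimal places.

σ̂²_MAP = 3.1635

Sum of squared deviations about the known mean: SS = (0.2−3)² + (-0.7−3)² + (-0.5−3)² = 33.78.
The Normal likelihood contributes (σ²)^(−n/2) exp(−SS/(2σ²)), so the posterior is Inverse-Gamma(α + n/2, β + SS/2) = Inverse-Gamma(7.5, 26.89).
The mode of Inverse-Gamma(a, b) is b/(a+1) = 26.89/8.5 ≈ 3.1635.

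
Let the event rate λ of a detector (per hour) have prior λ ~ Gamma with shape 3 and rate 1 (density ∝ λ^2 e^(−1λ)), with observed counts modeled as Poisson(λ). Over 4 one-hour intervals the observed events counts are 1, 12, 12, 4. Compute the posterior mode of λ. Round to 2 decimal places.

Σxᵢ = 1+12+12+4 = 29, with n = 4.
Posterior ∝ λ^2e^(−1λ) · λ^29e^(−4λ) = λ^31e^(−5λ), i.e. Gamma(shape=32, rate=5).
The mode of a Gamma(a, b) with a ≥ 1 (shape–rate) is (a−1)/b = 31/5 ≈ 6.20.

λ̂_MAP = 6.20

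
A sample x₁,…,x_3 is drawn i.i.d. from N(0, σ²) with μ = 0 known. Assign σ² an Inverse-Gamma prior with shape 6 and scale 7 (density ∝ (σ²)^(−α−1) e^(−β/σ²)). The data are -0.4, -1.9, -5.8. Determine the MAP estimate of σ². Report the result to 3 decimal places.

Sum of squared deviations about the known mean: SS = (-0.4−0)² + (-1.9−0)² + (-5.8−0)² = 37.41.
The Normal likelihood contributes (σ²)^(−n/2) exp(−SS/(2σ²)), so the posterior is Inverse-Gamma(α + n/2, β + SS/2) = Inverse-Gamma(7.5, 25.705).
The mode of Inverse-Gamma(a, b) is b/(a+1) = 25.705/8.5 ≈ 3.024.

σ̂²_MAP = 3.024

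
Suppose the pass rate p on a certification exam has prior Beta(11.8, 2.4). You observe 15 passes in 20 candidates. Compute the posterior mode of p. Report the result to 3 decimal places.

Prior: Beta(11.8, 2.4).
Data: 15 successes in 20 trials. The binomial likelihood contributes p^15(1−p)^5, so the posterior is Beta(11.8+15, 2.4+5) = Beta(26.8, 7.4).
For Beta(a, b) with a, b > 1 the mode is (a−1)/(a+b−2) = 25.8/32.2 ≈ 0.801.

p̂_MAP = 0.801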